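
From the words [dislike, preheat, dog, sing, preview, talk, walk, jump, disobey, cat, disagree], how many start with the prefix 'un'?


Checking each word for prefix 'un':
  'dislike' -> no (count: 0)
  'preheat' -> no (count: 0)
  'dog' -> no (count: 0)
  'sing' -> no (count: 0)
  'preview' -> no (count: 0)
  'talk' -> no (count: 0)
  'walk' -> no (count: 0)
  'jump' -> no (count: 0)
  'disobey' -> no (count: 0)
  'cat' -> no (count: 0)
  'disagree' -> no (count: 0)
Total with prefix 'un': 0

0


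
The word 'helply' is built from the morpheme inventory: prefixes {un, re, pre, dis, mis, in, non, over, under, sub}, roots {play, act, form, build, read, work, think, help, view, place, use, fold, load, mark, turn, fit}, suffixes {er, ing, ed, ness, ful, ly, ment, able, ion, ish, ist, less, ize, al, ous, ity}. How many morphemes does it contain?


Segmenting 'helply' against the inventory:
  'help' -> root (morpheme 1)
  'ly' -> suffix (morpheme 2)
Total morphemes: 2

2


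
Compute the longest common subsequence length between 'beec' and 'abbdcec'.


DP table for LCS of 'beec' and 'abbdcec':
       a  b  b  d  c  e  c
    0  0  0  0  0  0  0  0
  b 0  0  1  1  1  1  1  1
  e 0  0  1  1  1  1  2  2
  e 0  0  1  1  1  1  2  2
  c 0  0  1  1  1  2  2  3
LCS: 'bec'
LCS length = 3

3


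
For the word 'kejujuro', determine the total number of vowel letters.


Scanning each character of 'kejujuro':
  Position 1: 'k' -> consonant (running count: 0)
  Position 2: 'e' -> vowel (running count: 1)
  Position 3: 'j' -> consonant (running count: 1)
  Position 4: 'u' -> vowel (running count: 2)
  Position 5: 'j' -> consonant (running count: 2)
  Position 6: 'u' -> vowel (running count: 3)
  Position 7: 'r' -> consonant (running count: 3)
  Position 8: 'o' -> vowel (running count: 4)
Total vowels: 4

4


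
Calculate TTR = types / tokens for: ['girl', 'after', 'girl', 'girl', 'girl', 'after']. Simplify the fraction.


Tokens: 6
Unique types: ('after', 'girl') = 2
TTR = 2/6
Simplify: divide both by 2 -> 1/3
TTR = 1/3

1/3


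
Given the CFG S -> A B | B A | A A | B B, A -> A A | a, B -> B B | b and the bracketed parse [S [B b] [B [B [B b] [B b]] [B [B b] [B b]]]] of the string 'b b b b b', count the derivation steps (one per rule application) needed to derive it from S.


Every bracketed nonterminal node [X ...] in the tree is produced by exactly one rule application.
Reading the tree off as a leftmost derivation:
  Step 1: S  =>  B B   (applied S -> B B)
  Step 2: B B  =>  b B   (applied B -> b)
  Step 3: b B  =>  b B B   (applied B -> B B)
  Step 4: b B B  =>  b B B B   (applied B -> B B)
  Step 5: b B B B  =>  b b B B   (applied B -> b)
  Step 6: b b B B  =>  b b b B   (applied B -> b)
  Step 7: b b b B  =>  b b b B B   (applied B -> B B)
  Step 8: b b b B B  =>  b b b b B   (applied B -> b)
  Step 9: b b b b B  =>  b b b b b   (applied B -> b)
Final yield: b b b b b
Total rewrite steps: 9

9


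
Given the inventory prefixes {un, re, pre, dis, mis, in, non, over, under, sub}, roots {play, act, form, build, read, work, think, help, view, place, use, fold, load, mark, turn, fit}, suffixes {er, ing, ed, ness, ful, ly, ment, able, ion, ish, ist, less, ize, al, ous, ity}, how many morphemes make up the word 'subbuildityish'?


Segmenting 'subbuildityish' against the inventory:
  'sub' -> prefix (morpheme 1)
  'build' -> root (morpheme 2)
  'ity' -> suffix (morpheme 3)
  'ish' -> suffix (morpheme 4)
Total morphemes: 4

4


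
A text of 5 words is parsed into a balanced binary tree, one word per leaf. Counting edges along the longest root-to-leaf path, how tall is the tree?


In a balanced binary tree with n leaves the deepest leaf is ceil(log2(n)) edges below the root.
log2(5) = 2.3219
ceil(2.3219) = 3
height (edges) = 3

3


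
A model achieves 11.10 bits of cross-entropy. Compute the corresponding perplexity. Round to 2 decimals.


Perplexity formula: PP = 2^H
H = 11.10
PP = 2^11.10
Decompose: 2^11.10 = 2^11 * 2^0.10
2^11 = 2048, 2^0.10 ~ 1.0717735
PP ~ 2048 * 1.0717735 = 2194.9921280
Rounded to 2 decimals: 2194.99

2194.99


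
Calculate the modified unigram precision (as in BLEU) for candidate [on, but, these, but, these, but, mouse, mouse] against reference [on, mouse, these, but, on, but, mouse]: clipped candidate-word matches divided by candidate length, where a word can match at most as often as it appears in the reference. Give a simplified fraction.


Reference word counts: {'but': 2, 'mouse': 2, 'on': 2, 'these': 1}
Checking each candidate word (with clipping):
  'on' -> in reference (ref count 2, used 1/2) -> match (matches: 1)
  'but' -> in reference (ref count 2, used 1/2) -> match (matches: 2)
  'these' -> in reference (ref count 1, used 1/1) -> match (matches: 3)
  'but' -> in reference (ref count 2, used 2/2) -> match (matches: 4)
  'these' -> ref count 1 already used up (1/1) -> clipped, no match (matches: 4)
  'but' -> ref count 2 already used up (2/2) -> clipped, no match (matches: 4)
  'mouse' -> in reference (ref count 2, used 1/2) -> match (matches: 5)
  'mouse' -> in reference (ref count 2, used 2/2) -> match (matches: 6)
Clipped matches: 6, Candidate length: 8
Precision = 6/8 = 3/4

3/4


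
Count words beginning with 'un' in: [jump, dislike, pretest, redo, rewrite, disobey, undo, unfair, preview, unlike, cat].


Checking each word for prefix 'un':
  'jump' -> no (count: 0)
  'dislike' -> no (count: 0)
  'pretest' -> no (count: 0)
  'redo' -> no (count: 0)
  'rewrite' -> no (count: 0)
  'disobey' -> no (count: 0)
  'undo' -> YES, starts with 'un' (count: 1)
  'unfair' -> YES, starts with 'un' (count: 2)
  'preview' -> no (count: 2)
  'unlike' -> YES, starts with 'un' (count: 3)
  'cat' -> no (count: 3)
Total with prefix 'un': 3

3


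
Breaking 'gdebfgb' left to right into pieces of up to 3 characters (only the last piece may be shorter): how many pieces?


'gdebfgb' has 7 characters.
Chunking with max size 3:
  Chunk 1: 'gde' (positions 0-2)
  Chunk 2: 'bfg' (positions 3-5)
  Chunk 3: 'b' (positions 6-6)
Total chunks: ceil(7 / 3) = 3

3


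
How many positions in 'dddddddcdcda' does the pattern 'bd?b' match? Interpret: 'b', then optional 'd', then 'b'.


Pattern: bd?b means 'b', then optional 'd', then 'b'.
Scanning 'dddddddcdcda' position-by-position:
  Pos 0: window 'ddd' -> no
  Pos 1: window 'ddd' -> no
  Pos 2: window 'ddd' -> no
  Pos 3: window 'ddd' -> no
  Pos 4: window 'ddd' -> no
  Pos 5: window 'ddc' -> no
  Pos 6: window 'dcd' -> no
  Pos 7: window 'cdc' -> no
  Pos 8: window 'dcd' -> no
  Pos 9: window 'cda' -> no
  Pos 10: window 'da' -> no
  Pos 11: window 'a' -> no
Total matches: 0

0


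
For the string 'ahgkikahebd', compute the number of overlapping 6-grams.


String 'ahgkikahebd' has length L = 11.
Number of overlapping n-grams = L - n + 1
Substituting: 11 - 6 + 1 = 6

6


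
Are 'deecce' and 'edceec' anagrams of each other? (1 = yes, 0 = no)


Sort characters of 'deecce': 'ccdeee'
Sort characters of 'edceec': 'ccdeee'
Sorted forms match -> they ARE anagrams
Result: 1

1


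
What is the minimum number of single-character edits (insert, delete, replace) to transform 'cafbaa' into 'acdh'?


Building DP table for s1='cafbaa' (len 6) and s2='acdh' (len 4):
       a  c  d  h
    0  1  2  3  4
  c 1  1  1  2  3
  a 2  1  2  2  3
  f 3  2  2  3  3
  b 4  3  3  3  4
  a 5  4  4  4  4
  a 6  5  5  5  5
Edit distance = dp[6][4] = 5

5


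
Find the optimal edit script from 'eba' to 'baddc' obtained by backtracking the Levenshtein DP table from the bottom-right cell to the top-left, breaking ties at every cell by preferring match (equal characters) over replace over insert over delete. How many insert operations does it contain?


Edit distance = 4. Backtracking from cell (3, 5) with preference match > replace > insert > delete,
then listing the resulting alignment 'eba' -> 'baddc' left to right:
  Step 1: delete 'e'
  Step 2: keep 'b'
  Step 3: keep 'a'
  Step 4: insert 'd' [insertion #1]
  Step 5: insert 'd' [insertion #2]
  Step 6: insert 'c' [insertion #3]
Total insertions: 3

3


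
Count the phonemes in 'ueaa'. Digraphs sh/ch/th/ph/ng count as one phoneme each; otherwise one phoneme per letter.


Parsing 'ueaa' greedily, digraphs first:
  'u' -> vowel phoneme (phonemes so far: 1)
  'e' -> vowel phoneme (phonemes so far: 2)
  'a' -> vowel phoneme (phonemes so far: 3)
  'a' -> vowel phoneme (phonemes so far: 4)
Total phonemes: 4

4


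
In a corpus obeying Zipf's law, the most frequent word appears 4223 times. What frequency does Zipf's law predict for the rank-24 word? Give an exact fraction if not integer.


Zipf's law: freq(rank) = f1 / rank
f1 = 4223, rank = 24
freq = 4223 / 24
GCD(4223, 24) = 1
Simplified: 4223/24

4223/24


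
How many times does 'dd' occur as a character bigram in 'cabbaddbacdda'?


Scanning 'cabbaddbacdda' for bigram 'dd':
  Position 0: 'ca' -> no
  Position 1: 'ab' -> no
  Position 2: 'bb' -> no
  Position 3: 'ba' -> no
  Position 4: 'ad' -> no
  Position 5: 'dd' -> MATCH
  Position 6: 'db' -> no
  Position 7: 'ba' -> no
  Position 8: 'ac' -> no
  Position 9: 'cd' -> no
  Position 10: 'dd' -> MATCH
  Position 11: 'da' -> no
Total matches: 2

2


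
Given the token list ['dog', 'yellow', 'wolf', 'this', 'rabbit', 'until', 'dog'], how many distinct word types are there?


Listing all tokens and tracking unique types:
  Token 1: 'dog' -> NEW (unique so far: 1)
  Token 2: 'yellow' -> NEW (unique so far: 2)
  Token 3: 'wolf' -> NEW (unique so far: 3)
  Token 4: 'this' -> NEW (unique so far: 4)
  Token 5: 'rabbit' -> NEW (unique so far: 5)
  Token 6: 'until' -> NEW (unique so far: 6)
  Token 7: 'dog' -> duplicate (unique so far: 6)
Unique types: ('dog', 'rabbit', 'this', 'until', 'wolf', 'yellow')
Vocabulary size: 6

6


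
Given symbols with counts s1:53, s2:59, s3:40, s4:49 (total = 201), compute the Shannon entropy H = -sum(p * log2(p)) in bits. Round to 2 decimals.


Computing entropy H = -sum(p_i * log2(p_i)):
  s1: p = 53/201 = 0.2637, -p*log2(p) = 0.5071
  s2: p = 59/201 = 0.2935, -p*log2(p) = 0.5191
  s3: p = 40/201 = 0.1990, -p*log2(p) = 0.4635
  s4: p = 49/201 = 0.2438, -p*log2(p) = 0.4964
H = sum of terms = 1.9861
Rounded to 2 decimals: 1.99

1.99


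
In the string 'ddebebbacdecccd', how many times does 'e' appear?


Scanning 'ddebebbacdecccd' for 'e':
  Position 2: 'e' -> MATCH (count: 1)
  Position 4: 'e' -> MATCH (count: 2)
  Position 10: 'e' -> MATCH (count: 3)
Total occurrences of 'e': 3

3


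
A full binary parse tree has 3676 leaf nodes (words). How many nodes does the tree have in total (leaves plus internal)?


Leaf nodes (terminals): 3676
Internal nodes = n - 1 = 3676 - 1 = 3675
Total = leaves + internal = 3676 + 3675 = 7351

7351


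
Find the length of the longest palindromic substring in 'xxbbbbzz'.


Scanning 'xxbbbbzz' for palindromic substrings.
Substring at positions 2-5: 'bbbb'.
Check: reverse('bbbb') = 'bbbb' -> palindrome confirmed.
Neighbouring characters ('x' / 'z') break symmetry, so it cannot extend further.
No longer palindromic substring exists; longest length = 4

4


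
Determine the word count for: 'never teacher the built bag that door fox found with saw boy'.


Counting words by splitting on spaces:
  Word 1: 'never'
  Word 2: 'teacher'
  Word 3: 'the'
  Word 4: 'built'
  Word 5: 'bag'
  Word 6: 'that'
  Word 7: 'door'
  Word 8: 'fox'
  Word 9: 'found'
  Word 10: 'with'
  Word 11: 'saw'
  Word 12: 'boy'
Total words: 12

12


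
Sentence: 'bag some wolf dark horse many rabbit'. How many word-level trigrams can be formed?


Word trigrams from [7] words:
  Trigram 1: (bag some wolf)
  Trigram 2: (some wolf dark)
  Trigram 3: (wolf dark horse)
  Trigram 4: (dark horse many)
  Trigram 5: (horse many rabbit)
Total word trigrams: 7 - 2 = 5

5


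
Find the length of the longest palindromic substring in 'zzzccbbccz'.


Scanning 'zzzccbbccz' for palindromic substrings.
Substring at positions 2-9: 'zccbbccz'.
Check: reverse('zccbbccz') = 'zccbbccz' -> palindrome confirmed.
Neighbouring characters ('z' / '-') break symmetry, so it cannot extend further.
No longer palindromic substring exists; longest length = 8

8


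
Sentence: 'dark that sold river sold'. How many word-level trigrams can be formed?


Word trigrams from [5] words:
  Trigram 1: (dark that sold)
  Trigram 2: (that sold river)
  Trigram 3: (sold river sold)
Total word trigrams: 5 - 2 = 3

3


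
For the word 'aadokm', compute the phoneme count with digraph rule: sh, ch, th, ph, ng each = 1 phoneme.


Parsing 'aadokm' greedily, digraphs first:
  'a' -> vowel phoneme (phonemes so far: 1)
  'a' -> vowel phoneme (phonemes so far: 2)
  'd' -> consonant phoneme (phonemes so far: 3)
  'o' -> vowel phoneme (phonemes so far: 4)
  'k' -> consonant phoneme (phonemes so far: 5)
  'm' -> consonant phoneme (phonemes so far: 6)
Total phonemes: 6

6


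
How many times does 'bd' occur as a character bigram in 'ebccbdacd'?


Scanning 'ebccbdacd' for bigram 'bd':
  Position 0: 'eb' -> no
  Position 1: 'bc' -> no
  Position 2: 'cc' -> no
  Position 3: 'cb' -> no
  Position 4: 'bd' -> MATCH
  Position 5: 'da' -> no
  Position 6: 'ac' -> no
  Position 7: 'cd' -> no
Total matches: 1

1


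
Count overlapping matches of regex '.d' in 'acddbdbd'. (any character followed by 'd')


Pattern: .d means any character followed by 'd'.
Scanning 'acddbdbd' position-by-position:
  Pos 0: window 'ac' -> no
  Pos 1: window 'cd' -> MATCH
  Pos 2: window 'dd' -> MATCH
  Pos 3: window 'db' -> no
  Pos 4: window 'bd' -> MATCH
  Pos 5: window 'db' -> no
  Pos 6: window 'bd' -> MATCH
  Pos 7: window 'd' -> no
Total matches: 4

4


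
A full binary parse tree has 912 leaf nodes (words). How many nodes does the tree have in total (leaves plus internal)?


Leaf nodes (terminals): 912
Internal nodes = n - 1 = 912 - 1 = 911
Total = leaves + internal = 912 + 911 = 1823

1823


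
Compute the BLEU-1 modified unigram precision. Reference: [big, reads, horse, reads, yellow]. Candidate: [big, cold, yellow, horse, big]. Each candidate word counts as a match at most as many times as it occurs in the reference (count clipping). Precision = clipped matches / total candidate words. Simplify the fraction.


Reference word counts: {'big': 1, 'horse': 1, 'reads': 2, 'yellow': 1}
Checking each candidate word (with clipping):
  'big' -> in reference (ref count 1, used 1/1) -> match (matches: 1)
  'cold' -> not in reference -> no match (matches: 1)
  'yellow' -> in reference (ref count 1, used 1/1) -> match (matches: 2)
  'horse' -> in reference (ref count 1, used 1/1) -> match (matches: 3)
  'big' -> ref count 1 already used up (1/1) -> clipped, no match (matches: 3)
Clipped matches: 3, Candidate length: 5
Precision = 3/5

3/5


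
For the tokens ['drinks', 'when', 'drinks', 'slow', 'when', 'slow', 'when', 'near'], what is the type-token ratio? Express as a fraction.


Tokens: 8
Unique types: ('drinks', 'near', 'slow', 'when') = 4
TTR = 4/8
Simplify: divide both by 4 -> 1/2
TTR = 1/2

1/2


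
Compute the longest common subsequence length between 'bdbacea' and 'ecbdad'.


DP table for LCS of 'bdbacea' and 'ecbdad':
       e  c  b  d  a  d
    0  0  0  0  0  0  0
  b 0  0  0  1  1  1  1
  d 0  0  0  1  2  2  2
  b 0  0  0  1  2  2  2
  a 0  0  0  1  2  3  3
  c 0  0  1  1  2  3  3
  e 0  1  1  1  2  3  3
  a 0  1  1  1  2  3  3
LCS: 'bda'
LCS length = 3

3


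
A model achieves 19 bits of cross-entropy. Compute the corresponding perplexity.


Perplexity formula: PP = 2^H
H = 19
PP = 2^19
PP = 2^19 = 524288

524288


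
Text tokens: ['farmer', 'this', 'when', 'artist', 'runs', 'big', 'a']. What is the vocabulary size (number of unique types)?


Listing all tokens and tracking unique types:
  Token 1: 'farmer' -> NEW (unique so far: 1)
  Token 2: 'this' -> NEW (unique so far: 2)
  Token 3: 'when' -> NEW (unique so far: 3)
  Token 4: 'artist' -> NEW (unique so far: 4)
  Token 5: 'runs' -> NEW (unique so far: 5)
  Token 6: 'big' -> NEW (unique so far: 6)
  Token 7: 'a' -> NEW (unique so far: 7)
Unique types: ('a', 'artist', 'big', 'farmer', 'runs', 'this', 'when')
Vocabulary size: 7

7


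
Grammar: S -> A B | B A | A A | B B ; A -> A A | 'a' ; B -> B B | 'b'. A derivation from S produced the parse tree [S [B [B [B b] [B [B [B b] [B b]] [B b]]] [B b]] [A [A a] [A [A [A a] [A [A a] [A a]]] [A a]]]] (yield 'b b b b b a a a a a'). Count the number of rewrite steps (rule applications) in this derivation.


Every bracketed nonterminal node [X ...] in the tree is produced by exactly one rule application.
Reading the tree off as a leftmost derivation:
  Step 1: S  =>  B A   (applied S -> B A)
  Step 2: B A  =>  B B A   (applied B -> B B)
  Step 3: B B A  =>  B B B A   (applied B -> B B)
  Step 4: B B B A  =>  b B B A   (applied B -> b)
  Step 5: b B B A  =>  b B B B A   (applied B -> B B)
  Step 6: b B B B A  =>  b B B B B A   (applied B -> B B)
  Step 7: b B B B B A  =>  b b B B B A   (applied B -> b)
  Step 8: b b B B B A  =>  b b b B B A   (applied B -> b)
  Step 9: b b b B B A  =>  b b b b B A   (applied B -> b)
  Step 10: b b b b B A  =>  b b b b b A   (applied B -> b)
  Step 11: b b b b b A  =>  b b b b b A A   (applied A -> A A)
  Step 12: b b b b b A A  =>  b b b b b a A   (applied A -> a)
  Step 13: b b b b b a A  =>  b b b b b a A A   (applied A -> A A)
  Step 14: b b b b b a A A  =>  b b b b b a A A A   (applied A -> A A)
  Step 15: b b b b b a A A A  =>  b b b b b a a A A   (applied A -> a)
  Step 16: b b b b b a a A A  =>  b b b b b a a A A A   (applied A -> A A)
  Step 17: b b b b b a a A A A  =>  b b b b b a a a A A   (applied A -> a)
  Step 18: b b b b b a a a A A  =>  b b b b b a a a a A   (applied A -> a)
  Step 19: b b b b b a a a a A  =>  b b b b b a a a a a   (applied A -> a)
Final yield: b b b b b a a a a a
Total rewrite steps: 19

19


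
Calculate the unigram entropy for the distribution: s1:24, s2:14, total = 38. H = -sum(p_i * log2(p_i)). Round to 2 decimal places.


Computing entropy H = -sum(p_i * log2(p_i)):
  s1: p = 24/38 = 0.6316, -p*log2(p) = 0.4187
  s2: p = 14/38 = 0.3684, -p*log2(p) = 0.5307
H = sum of terms = 0.9494
Rounded to 2 decimals: 0.95

0.95


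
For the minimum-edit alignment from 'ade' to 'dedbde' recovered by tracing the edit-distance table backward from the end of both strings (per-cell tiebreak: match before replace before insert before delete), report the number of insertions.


Edit distance = 4. Backtracking from cell (3, 6) with preference match > replace > insert > delete,
then listing the resulting alignment 'ade' -> 'dedbde' left to right:
  Step 1: insert 'd' [insertion #1]
  Step 2: insert 'e' [insertion #2]
  Step 3: insert 'd' [insertion #3]
  Step 4: replace a->b
  Step 5: keep 'd'
  Step 6: keep 'e'
Total insertions: 3

3


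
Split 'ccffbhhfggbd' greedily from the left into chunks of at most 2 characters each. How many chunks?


'ccffbhhfggbd' has 12 characters.
Chunking with max size 2:
  Chunk 1: 'cc' (positions 0-1)
  Chunk 2: 'ff' (positions 2-3)
  Chunk 3: 'bh' (positions 4-5)
  Chunk 4: 'hf' (positions 6-7)
  Chunk 5: 'gg' (positions 8-9)
  Chunk 6: 'bd' (positions 10-11)
Total chunks: ceil(12 / 2) = 6

6


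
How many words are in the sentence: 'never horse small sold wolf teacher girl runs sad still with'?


Counting words by splitting on spaces:
  Word 1: 'never'
  Word 2: 'horse'
  Word 3: 'small'
  Word 4: 'sold'
  Word 5: 'wolf'
  Word 6: 'teacher'
  Word 7: 'girl'
  Word 8: 'runs'
  Word 9: 'sad'
  Word 10: 'still'
  Word 11: 'with'
Total words: 11

11


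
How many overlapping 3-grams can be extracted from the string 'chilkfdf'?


String 'chilkfdf' has length L = 8.
Number of overlapping n-grams = L - n + 1
Substituting: 8 - 3 + 1 = 6

6


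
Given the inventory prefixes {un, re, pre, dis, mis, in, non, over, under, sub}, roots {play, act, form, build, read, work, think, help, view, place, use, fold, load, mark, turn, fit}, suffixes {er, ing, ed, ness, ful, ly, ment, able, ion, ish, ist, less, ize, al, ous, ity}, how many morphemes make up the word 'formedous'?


Segmenting 'formedous' against the inventory:
  'form' -> root (morpheme 1)
  'ed' -> suffix (morpheme 2)
  'ous' -> suffix (morpheme 3)
Total morphemes: 3

3


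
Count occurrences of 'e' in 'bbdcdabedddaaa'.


Scanning 'bbdcdabedddaaa' for 'e':
  Position 7: 'e' -> MATCH (count: 1)
Total occurrences of 'e': 1

1


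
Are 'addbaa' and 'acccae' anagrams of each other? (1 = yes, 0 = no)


Sort characters of 'addbaa': 'aaabdd'
Sort characters of 'acccae': 'aaccce'
Sorted forms differ -> they are NOT anagrams
Result: 0

0


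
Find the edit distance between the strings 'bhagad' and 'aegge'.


Building DP table for s1='bhagad' (len 6) and s2='aegge' (len 5):
       a  e  g  g  e
    0  1  2  3  4  5
  b 1  1  2  3  4  5
  h 2  2  2  3  4  5
  a 3  2  3  3  4  5
  g 4  3  3  3  3  4
  a 5  4  4  4  4  4
  d 6  5  5  5  5  5
Edit distance = dp[6][5] = 5

5


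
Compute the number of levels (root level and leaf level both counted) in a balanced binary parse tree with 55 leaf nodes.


In a balanced binary tree with n leaves the deepest leaf is ceil(log2(n)) edges below the root,
so counting node levels inclusive of root and leaves gives ceil(log2(n)) + 1 levels.
log2(55) = 5.7814
ceil(5.7814) = 6
levels = 6 + 1 = 7

7


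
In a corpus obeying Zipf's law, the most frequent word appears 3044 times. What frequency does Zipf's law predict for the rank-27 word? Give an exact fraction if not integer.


Zipf's law: freq(rank) = f1 / rank
f1 = 3044, rank = 27
freq = 3044 / 27
GCD(3044, 27) = 1
Simplified: 3044/27

3044/27


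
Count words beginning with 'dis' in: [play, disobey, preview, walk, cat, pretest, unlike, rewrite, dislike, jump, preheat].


Checking each word for prefix 'dis':
  'play' -> no (count: 0)
  'disobey' -> YES, starts with 'dis' (count: 1)
  'preview' -> no (count: 1)
  'walk' -> no (count: 1)
  'cat' -> no (count: 1)
  'pretest' -> no (count: 1)
  'unlike' -> no (count: 1)
  'rewrite' -> no (count: 1)
  'dislike' -> YES, starts with 'dis' (count: 2)
  'jump' -> no (count: 2)
  'preheat' -> no (count: 2)
Total with prefix 'dis': 2

2


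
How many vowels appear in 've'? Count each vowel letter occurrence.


Scanning each character of 've':
  Position 1: 'v' -> consonant (running count: 0)
  Position 2: 'e' -> vowel (running count: 1)
Total vowels: 1

1


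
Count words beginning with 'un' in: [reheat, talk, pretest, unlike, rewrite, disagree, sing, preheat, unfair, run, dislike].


Checking each word for prefix 'un':
  'reheat' -> no (count: 0)
  'talk' -> no (count: 0)
  'pretest' -> no (count: 0)
  'unlike' -> YES, starts with 'un' (count: 1)
  'rewrite' -> no (count: 1)
  'disagree' -> no (count: 1)
  'sing' -> no (count: 1)
  'preheat' -> no (count: 1)
  'unfair' -> YES, starts with 'un' (count: 2)
  'run' -> no (count: 2)
  'dislike' -> no (count: 2)
Total with prefix 'un': 2

2


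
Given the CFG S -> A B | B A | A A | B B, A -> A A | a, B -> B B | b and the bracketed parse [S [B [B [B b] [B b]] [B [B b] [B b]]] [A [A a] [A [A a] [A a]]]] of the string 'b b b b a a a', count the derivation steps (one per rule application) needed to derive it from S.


Every bracketed nonterminal node [X ...] in the tree is produced by exactly one rule application.
Reading the tree off as a leftmost derivation:
  Step 1: S  =>  B A   (applied S -> B A)
  Step 2: B A  =>  B B A   (applied B -> B B)
  Step 3: B B A  =>  B B B A   (applied B -> B B)
  Step 4: B B B A  =>  b B B A   (applied B -> b)
  Step 5: b B B A  =>  b b B A   (applied B -> b)
  Step 6: b b B A  =>  b b B B A   (applied B -> B B)
  Step 7: b b B B A  =>  b b b B A   (applied B -> b)
  Step 8: b b b B A  =>  b b b b A   (applied B -> b)
  Step 9: b b b b A  =>  b b b b A A   (applied A -> A A)
  Step 10: b b b b A A  =>  b b b b a A   (applied A -> a)
  Step 11: b b b b a A  =>  b b b b a A A   (applied A -> A A)
  Step 12: b b b b a A A  =>  b b b b a a A   (applied A -> a)
  Step 13: b b b b a a A  =>  b b b b a a a   (applied A -> a)
Final yield: b b b b a a a
Total rewrite steps: 13

13


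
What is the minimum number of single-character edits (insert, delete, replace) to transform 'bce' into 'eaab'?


Building DP table for s1='bce' (len 3) and s2='eaab' (len 4):
       e  a  a  b
    0  1  2  3  4
  b 1  1  2  3  3
  c 2  2  2  3  4
  e 3  2  3  3  4
Edit distance = dp[3][4] = 4

4


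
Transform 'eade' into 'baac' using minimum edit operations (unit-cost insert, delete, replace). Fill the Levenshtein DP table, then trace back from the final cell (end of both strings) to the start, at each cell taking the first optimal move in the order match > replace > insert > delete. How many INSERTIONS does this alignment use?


Edit distance = 3. Backtracking from cell (4, 4) with preference match > replace > insert > delete,
then listing the resulting alignment 'eade' -> 'baac' left to right:
  Step 1: replace e->b
  Step 2: keep 'a'
  Step 3: replace d->a
  Step 4: replace e->c
Total insertions: 0

0


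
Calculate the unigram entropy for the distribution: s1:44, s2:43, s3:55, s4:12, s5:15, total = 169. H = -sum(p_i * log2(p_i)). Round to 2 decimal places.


Computing entropy H = -sum(p_i * log2(p_i)):
  s1: p = 44/169 = 0.2604, -p*log2(p) = 0.5055
  s2: p = 43/169 = 0.2544, -p*log2(p) = 0.5024
  s3: p = 55/169 = 0.3254, -p*log2(p) = 0.5271
  s4: p = 12/169 = 0.0710, -p*log2(p) = 0.2710
  s5: p = 15/169 = 0.0888, -p*log2(p) = 0.3101
H = sum of terms = 2.1161
Rounded to 2 decimals: 2.12

2.12


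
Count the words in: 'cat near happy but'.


Counting words by splitting on spaces:
  Word 1: 'cat'
  Word 2: 'near'
  Word 3: 'happy'
  Word 4: 'but'
Total words: 4

4


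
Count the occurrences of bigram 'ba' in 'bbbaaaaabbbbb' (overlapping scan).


Scanning 'bbbaaaaabbbbb' for bigram 'ba':
  Position 0: 'bb' -> no
  Position 1: 'bb' -> no
  Position 2: 'ba' -> MATCH
  Position 3: 'aa' -> no
  Position 4: 'aa' -> no
  Position 5: 'aa' -> no
  Position 6: 'aa' -> no
  Position 7: 'ab' -> no
  Position 8: 'bb' -> no
  Position 9: 'bb' -> no
  Position 10: 'bb' -> no
  Position 11: 'bb' -> no
Total matches: 1

1


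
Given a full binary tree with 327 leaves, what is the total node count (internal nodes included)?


Leaf nodes (terminals): 327
Internal nodes = n - 1 = 327 - 1 = 326
Total = leaves + internal = 327 + 326 = 653

653


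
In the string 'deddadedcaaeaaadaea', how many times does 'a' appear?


Scanning 'deddadedcaaeaaadaea' for 'a':
  Position 4: 'a' -> MATCH (count: 1)
  Position 9: 'a' -> MATCH (count: 2)
  Position 10: 'a' -> MATCH (count: 3)
  Position 12: 'a' -> MATCH (count: 4)
  Position 13: 'a' -> MATCH (count: 5)
  Position 14: 'a' -> MATCH (count: 6)
  Position 16: 'a' -> MATCH (count: 7)
  Position 18: 'a' -> MATCH (count: 8)
Total occurrences of 'a': 8

8


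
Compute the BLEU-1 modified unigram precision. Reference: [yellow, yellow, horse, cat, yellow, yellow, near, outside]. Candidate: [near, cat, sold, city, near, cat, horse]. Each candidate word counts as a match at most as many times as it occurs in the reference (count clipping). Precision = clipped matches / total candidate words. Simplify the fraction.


Reference word counts: {'cat': 1, 'horse': 1, 'near': 1, 'outside': 1, 'yellow': 4}
Checking each candidate word (with clipping):
  'near' -> in reference (ref count 1, used 1/1) -> match (matches: 1)
  'cat' -> in reference (ref count 1, used 1/1) -> match (matches: 2)
  'sold' -> not in reference -> no match (matches: 2)
  'city' -> not in reference -> no match (matches: 2)
  'near' -> ref count 1 already used up (1/1) -> clipped, no match (matches: 2)
  'cat' -> ref count 1 already used up (1/1) -> clipped, no match (matches: 2)
  'horse' -> in reference (ref count 1, used 1/1) -> match (matches: 3)
Clipped matches: 3, Candidate length: 7
Precision = 3/7

3/7


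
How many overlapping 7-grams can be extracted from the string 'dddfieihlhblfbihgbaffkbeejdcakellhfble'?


String 'dddfieihlhblfbihgbaffkbeejdcakellhfble' has length L = 38.
Number of overlapping n-grams = L - n + 1
Substituting: 38 - 7 + 1 = 32

32


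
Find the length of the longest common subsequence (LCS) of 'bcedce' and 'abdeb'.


DP table for LCS of 'bcedce' and 'abdeb':
       a  b  d  e  b
    0  0  0  0  0  0
  b 0  0  1  1  1  1
  c 0  0  1  1  1  1
  e 0  0  1  1  2  2
  d 0  0  1  2  2  2
  c 0  0  1  2  2  2
  e 0  0  1  2  3  3
LCS: 'bde'
LCS length = 3

3


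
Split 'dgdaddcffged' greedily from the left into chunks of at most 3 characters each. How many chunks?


'dgdaddcffged' has 12 characters.
Chunking with max size 3:
  Chunk 1: 'dgd' (positions 0-2)
  Chunk 2: 'add' (positions 3-5)
  Chunk 3: 'cff' (positions 6-8)
  Chunk 4: 'ged' (positions 9-11)
Total chunks: ceil(12 / 3) = 4

4


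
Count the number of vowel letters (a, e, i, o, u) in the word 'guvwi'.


Scanning each character of 'guvwi':
  Position 1: 'g' -> consonant (running count: 0)
  Position 2: 'u' -> vowel (running count: 1)
  Position 3: 'v' -> consonant (running count: 1)
  Position 4: 'w' -> consonant (running count: 1)
  Position 5: 'i' -> vowel (running count: 2)
Total vowels: 2

2


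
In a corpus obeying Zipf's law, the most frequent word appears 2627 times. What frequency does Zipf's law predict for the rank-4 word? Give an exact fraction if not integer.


Zipf's law: freq(rank) = f1 / rank
f1 = 2627, rank = 4
freq = 2627 / 4
GCD(2627, 4) = 1
Simplified: 2627/4

2627/4


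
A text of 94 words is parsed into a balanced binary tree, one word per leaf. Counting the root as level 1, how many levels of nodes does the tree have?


In a balanced binary tree with n leaves the deepest leaf is ceil(log2(n)) edges below the root,
so counting node levels inclusive of root and leaves gives ceil(log2(n)) + 1 levels.
log2(94) = 6.5546
ceil(6.5546) = 7
levels = 7 + 1 = 8

8


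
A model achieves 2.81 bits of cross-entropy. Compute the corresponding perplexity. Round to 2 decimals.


Perplexity formula: PP = 2^H
H = 2.81
PP = 2^2.81
Decompose: 2^2.81 = 2^2 * 2^0.81
2^2 = 4, 2^0.81 ~ 1.7532114
PP ~ 4 * 1.7532114 = 7.0128456
Rounded to 2 decimals: 7.01

7.01


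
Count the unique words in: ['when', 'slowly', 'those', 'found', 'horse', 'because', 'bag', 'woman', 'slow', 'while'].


Listing all tokens and tracking unique types:
  Token 1: 'when' -> NEW (unique so far: 1)
  Token 2: 'slowly' -> NEW (unique so far: 2)
  Token 3: 'those' -> NEW (unique so far: 3)
  Token 4: 'found' -> NEW (unique so far: 4)
  Token 5: 'horse' -> NEW (unique so far: 5)
  Token 6: 'because' -> NEW (unique so far: 6)
  Token 7: 'bag' -> NEW (unique so far: 7)
  Token 8: 'woman' -> NEW (unique so far: 8)
  Token 9: 'slow' -> NEW (unique so far: 9)
  Token 10: 'while' -> NEW (unique so far: 10)
Unique types: ('bag', 'because', 'found', 'horse', 'slow', 'slowly', 'those', 'when', 'while', 'woman')
Vocabulary size: 10

10


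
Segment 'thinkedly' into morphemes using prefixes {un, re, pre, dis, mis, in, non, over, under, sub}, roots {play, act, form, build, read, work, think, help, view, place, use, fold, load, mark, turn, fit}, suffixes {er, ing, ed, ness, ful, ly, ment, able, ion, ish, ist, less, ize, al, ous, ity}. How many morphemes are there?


Segmenting 'thinkedly' against the inventory:
  'think' -> root (morpheme 1)
  'ed' -> suffix (morpheme 2)
  'ly' -> suffix (morpheme 3)
Total morphemes: 3

3


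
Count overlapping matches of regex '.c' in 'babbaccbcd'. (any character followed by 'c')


Pattern: .c means any character followed by 'c'.
Scanning 'babbaccbcd' position-by-position:
  Pos 0: window 'ba' -> no
  Pos 1: window 'ab' -> no
  Pos 2: window 'bb' -> no
  Pos 3: window 'ba' -> no
  Pos 4: window 'ac' -> MATCH
  Pos 5: window 'cc' -> MATCH
  Pos 6: window 'cb' -> no
  Pos 7: window 'bc' -> MATCH
  Pos 8: window 'cd' -> no
  Pos 9: window 'd' -> no
Total matches: 3

3


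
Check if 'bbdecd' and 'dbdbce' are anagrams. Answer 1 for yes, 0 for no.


Sort characters of 'bbdecd': 'bbcdde'
Sort characters of 'dbdbce': 'bbcdde'
Sorted forms match -> they ARE anagrams
Result: 1

1


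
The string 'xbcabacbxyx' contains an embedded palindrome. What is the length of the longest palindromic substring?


Scanning 'xbcabacbxyx' for palindromic substrings.
Substring at positions 0-8: 'xbcabacbx'.
Check: reverse('xbcabacbx') = 'xbcabacbx' -> palindrome confirmed.
Neighbouring characters ('-' / 'y') break symmetry, so it cannot extend further.
No longer palindromic substring exists; longest length = 9

9


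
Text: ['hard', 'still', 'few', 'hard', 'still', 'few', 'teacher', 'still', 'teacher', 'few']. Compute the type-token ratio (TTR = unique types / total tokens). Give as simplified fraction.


Tokens: 10
Unique types: ('few', 'hard', 'still', 'teacher') = 4
TTR = 4/10
Simplify: divide both by 2 -> 2/5
TTR = 2/5

2/5


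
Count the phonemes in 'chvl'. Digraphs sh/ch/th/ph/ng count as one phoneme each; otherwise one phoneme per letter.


Parsing 'chvl' greedily, digraphs first:
  'ch' -> digraph (1 consonant phoneme) (phonemes so far: 1)
  'v' -> consonant phoneme (phonemes so far: 2)
  'l' -> consonant phoneme (phonemes so far: 3)
Total phonemes: 3

3


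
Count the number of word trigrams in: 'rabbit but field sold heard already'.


Word trigrams from [6] words:
  Trigram 1: (rabbit but field)
  Trigram 2: (but field sold)
  Trigram 3: (field sold heard)
  Trigram 4: (sold heard already)
Total word trigrams: 6 - 2 = 4

4


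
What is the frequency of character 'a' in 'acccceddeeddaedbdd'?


Scanning 'acccceddeeddaedbdd' for 'a':
  Position 0: 'a' -> MATCH (count: 1)
  Position 12: 'a' -> MATCH (count: 2)
Total occurrences of 'a': 2

2


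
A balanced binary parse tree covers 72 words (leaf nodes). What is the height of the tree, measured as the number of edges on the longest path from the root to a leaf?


In a balanced binary tree with n leaves the deepest leaf is ceil(log2(n)) edges below the root.
log2(72) = 6.1699
ceil(6.1699) = 7
height (edges) = 7

7


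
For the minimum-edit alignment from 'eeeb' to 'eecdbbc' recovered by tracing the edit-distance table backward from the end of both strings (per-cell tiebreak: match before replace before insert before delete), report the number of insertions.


Edit distance = 4. Backtracking from cell (4, 7) with preference match > replace > insert > delete,
then listing the resulting alignment 'eeeb' -> 'eecdbbc' left to right:
  Step 1: keep 'e'
  Step 2: keep 'e'
  Step 3: insert 'c' [insertion #1]
  Step 4: insert 'd' [insertion #2]
  Step 5: replace e->b
  Step 6: keep 'b'
  Step 7: insert 'c' [insertion #3]
Total insertions: 3

3


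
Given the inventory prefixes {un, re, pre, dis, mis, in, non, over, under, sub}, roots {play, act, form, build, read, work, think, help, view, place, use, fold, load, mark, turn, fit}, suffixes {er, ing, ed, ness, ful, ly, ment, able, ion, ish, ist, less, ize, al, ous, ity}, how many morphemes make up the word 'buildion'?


Segmenting 'buildion' against the inventory:
  'build' -> root (morpheme 1)
  'ion' -> suffix (morpheme 2)
Total morphemes: 2

2


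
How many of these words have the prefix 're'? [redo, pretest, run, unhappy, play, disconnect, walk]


Checking each word for prefix 're':
  'redo' -> YES, starts with 're' (count: 1)
  'pretest' -> no (count: 1)
  'run' -> no (count: 1)
  'unhappy' -> no (count: 1)
  'play' -> no (count: 1)
  'disconnect' -> no (count: 1)
  'walk' -> no (count: 1)
Total with prefix 're': 1

1


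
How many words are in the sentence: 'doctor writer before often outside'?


Counting words by splitting on spaces:
  Word 1: 'doctor'
  Word 2: 'writer'
  Word 3: 'before'
  Word 4: 'often'
  Word 5: 'outside'
Total words: 5

5


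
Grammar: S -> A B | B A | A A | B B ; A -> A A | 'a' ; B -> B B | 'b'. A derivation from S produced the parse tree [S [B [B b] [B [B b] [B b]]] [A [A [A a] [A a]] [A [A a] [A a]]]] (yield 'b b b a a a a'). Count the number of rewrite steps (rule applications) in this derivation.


Every bracketed nonterminal node [X ...] in the tree is produced by exactly one rule application.
Reading the tree off as a leftmost derivation:
  Step 1: S  =>  B A   (applied S -> B A)
  Step 2: B A  =>  B B A   (applied B -> B B)
  Step 3: B B A  =>  b B A   (applied B -> b)
  Step 4: b B A  =>  b B B A   (applied B -> B B)
  Step 5: b B B A  =>  b b B A   (applied B -> b)
  Step 6: b b B A  =>  b b b A   (applied B -> b)
  Step 7: b b b A  =>  b b b A A   (applied A -> A A)
  Step 8: b b b A A  =>  b b b A A A   (applied A -> A A)
  Step 9: b b b A A A  =>  b b b a A A   (applied A -> a)
  Step 10: b b b a A A  =>  b b b a a A   (applied A -> a)
  Step 11: b b b a a A  =>  b b b a a A A   (applied A -> A A)
  Step 12: b b b a a A A  =>  b b b a a a A   (applied A -> a)
  Step 13: b b b a a a A  =>  b b b a a a a   (applied A -> a)
Final yield: b b b a a a a
Total rewrite steps: 13

13


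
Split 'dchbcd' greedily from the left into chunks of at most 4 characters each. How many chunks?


'dchbcd' has 6 characters.
Chunking with max size 4:
  Chunk 1: 'dchb' (positions 0-3)
  Chunk 2: 'cd' (positions 4-5)
Total chunks: ceil(6 / 4) = 2

2


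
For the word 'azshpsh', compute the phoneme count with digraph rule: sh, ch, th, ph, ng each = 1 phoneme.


Parsing 'azshpsh' greedily, digraphs first:
  'a' -> vowel phoneme (phonemes so far: 1)
  'z' -> consonant phoneme (phonemes so far: 2)
  'sh' -> digraph (1 consonant phoneme) (phonemes so far: 3)
  'p' -> consonant phoneme (phonemes so far: 4)
  'sh' -> digraph (1 consonant phoneme) (phonemes so far: 5)
Total phonemes: 5

5


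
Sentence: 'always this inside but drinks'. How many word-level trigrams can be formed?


Word trigrams from [5] words:
  Trigram 1: (always this inside)
  Trigram 2: (this inside but)
  Trigram 3: (inside but drinks)
Total word trigrams: 5 - 2 = 3

3


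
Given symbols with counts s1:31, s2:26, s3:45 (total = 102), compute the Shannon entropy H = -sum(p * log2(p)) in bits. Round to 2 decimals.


Computing entropy H = -sum(p_i * log2(p_i)):
  s1: p = 31/102 = 0.3039, -p*log2(p) = 0.5222
  s2: p = 26/102 = 0.2549, -p*log2(p) = 0.5027
  s3: p = 45/102 = 0.4412, -p*log2(p) = 0.5208
H = sum of terms = 1.5457
Rounded to 2 decimals: 1.55

1.55


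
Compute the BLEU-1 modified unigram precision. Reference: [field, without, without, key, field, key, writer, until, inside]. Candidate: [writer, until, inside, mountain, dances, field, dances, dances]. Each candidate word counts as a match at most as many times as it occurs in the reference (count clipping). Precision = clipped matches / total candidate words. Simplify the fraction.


Reference word counts: {'field': 2, 'inside': 1, 'key': 2, 'until': 1, 'without': 2, 'writer': 1}
Checking each candidate word (with clipping):
  'writer' -> in reference (ref count 1, used 1/1) -> match (matches: 1)
  'until' -> in reference (ref count 1, used 1/1) -> match (matches: 2)
  'inside' -> in reference (ref count 1, used 1/1) -> match (matches: 3)
  'mountain' -> not in reference -> no match (matches: 3)
  'dances' -> not in reference -> no match (matches: 3)
  'field' -> in reference (ref count 2, used 1/2) -> match (matches: 4)
  'dances' -> not in reference -> no match (matches: 4)
  'dances' -> not in reference -> no match (matches: 4)
Clipped matches: 4, Candidate length: 8
Precision = 4/8 = 1/2

1/2


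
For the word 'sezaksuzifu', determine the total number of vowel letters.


Scanning each character of 'sezaksuzifu':
  Position 1: 's' -> consonant (running count: 0)
  Position 2: 'e' -> vowel (running count: 1)
  Position 3: 'z' -> consonant (running count: 1)
  Position 4: 'a' -> vowel (running count: 2)
  Position 5: 'k' -> consonant (running count: 2)
  Position 6: 's' -> consonant (running count: 2)
  Position 7: 'u' -> vowel (running count: 3)
  Position 8: 'z' -> consonant (running count: 3)
  Position 9: 'i' -> vowel (running count: 4)
  Position 10: 'f' -> consonant (running count: 4)
  Position 11: 'u' -> vowel (running count: 5)
Total vowels: 5

5
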